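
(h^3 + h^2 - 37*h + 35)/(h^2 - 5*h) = h + 6 - 7/h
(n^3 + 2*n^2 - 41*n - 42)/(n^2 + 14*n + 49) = (n^2 - 5*n - 6)/(n + 7)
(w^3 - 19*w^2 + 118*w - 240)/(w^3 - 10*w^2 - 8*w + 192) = (w - 5)/(w + 4)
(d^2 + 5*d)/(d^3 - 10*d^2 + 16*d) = (d + 5)/(d^2 - 10*d + 16)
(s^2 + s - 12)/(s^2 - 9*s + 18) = (s + 4)/(s - 6)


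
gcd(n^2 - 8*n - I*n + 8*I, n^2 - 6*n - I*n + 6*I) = n - I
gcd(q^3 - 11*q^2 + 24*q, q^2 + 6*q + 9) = 1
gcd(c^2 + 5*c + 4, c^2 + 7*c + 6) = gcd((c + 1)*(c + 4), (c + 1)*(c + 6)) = c + 1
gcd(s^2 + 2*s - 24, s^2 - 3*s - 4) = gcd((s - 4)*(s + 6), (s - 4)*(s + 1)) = s - 4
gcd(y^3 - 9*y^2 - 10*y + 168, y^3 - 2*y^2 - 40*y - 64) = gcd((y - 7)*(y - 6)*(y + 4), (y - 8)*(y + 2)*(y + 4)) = y + 4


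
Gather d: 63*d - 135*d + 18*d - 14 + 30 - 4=12 - 54*d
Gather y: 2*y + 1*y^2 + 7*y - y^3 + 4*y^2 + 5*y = -y^3 + 5*y^2 + 14*y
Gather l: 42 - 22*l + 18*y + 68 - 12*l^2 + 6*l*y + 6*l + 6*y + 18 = -12*l^2 + l*(6*y - 16) + 24*y + 128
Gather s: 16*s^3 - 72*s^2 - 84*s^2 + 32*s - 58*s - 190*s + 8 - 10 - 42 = 16*s^3 - 156*s^2 - 216*s - 44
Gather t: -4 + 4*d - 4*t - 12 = 4*d - 4*t - 16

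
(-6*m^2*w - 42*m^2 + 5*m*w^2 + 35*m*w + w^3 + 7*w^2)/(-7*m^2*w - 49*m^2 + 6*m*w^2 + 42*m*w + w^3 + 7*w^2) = (6*m + w)/(7*m + w)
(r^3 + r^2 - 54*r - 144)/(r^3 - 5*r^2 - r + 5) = (r^3 + r^2 - 54*r - 144)/(r^3 - 5*r^2 - r + 5)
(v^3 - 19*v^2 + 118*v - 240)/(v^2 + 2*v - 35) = (v^2 - 14*v + 48)/(v + 7)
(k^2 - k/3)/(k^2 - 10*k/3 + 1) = k/(k - 3)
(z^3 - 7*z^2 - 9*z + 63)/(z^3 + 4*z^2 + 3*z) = (z^2 - 10*z + 21)/(z*(z + 1))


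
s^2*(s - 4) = s^3 - 4*s^2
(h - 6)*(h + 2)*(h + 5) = h^3 + h^2 - 32*h - 60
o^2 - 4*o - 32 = (o - 8)*(o + 4)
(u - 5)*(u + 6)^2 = u^3 + 7*u^2 - 24*u - 180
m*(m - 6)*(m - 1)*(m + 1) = m^4 - 6*m^3 - m^2 + 6*m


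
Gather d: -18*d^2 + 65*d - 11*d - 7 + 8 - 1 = -18*d^2 + 54*d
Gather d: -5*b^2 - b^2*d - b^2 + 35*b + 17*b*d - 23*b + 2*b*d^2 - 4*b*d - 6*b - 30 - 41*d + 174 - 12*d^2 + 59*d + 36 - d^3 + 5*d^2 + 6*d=-6*b^2 + 6*b - d^3 + d^2*(2*b - 7) + d*(-b^2 + 13*b + 24) + 180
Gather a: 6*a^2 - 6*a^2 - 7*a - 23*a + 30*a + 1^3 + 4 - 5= 0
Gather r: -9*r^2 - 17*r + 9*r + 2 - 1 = -9*r^2 - 8*r + 1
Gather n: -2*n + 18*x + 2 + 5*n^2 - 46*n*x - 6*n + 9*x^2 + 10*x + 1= 5*n^2 + n*(-46*x - 8) + 9*x^2 + 28*x + 3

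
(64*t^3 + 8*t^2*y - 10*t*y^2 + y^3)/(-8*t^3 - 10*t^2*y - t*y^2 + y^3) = (-8*t + y)/(t + y)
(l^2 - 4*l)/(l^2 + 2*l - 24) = l/(l + 6)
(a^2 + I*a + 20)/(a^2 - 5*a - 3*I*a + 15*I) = (a^2 + I*a + 20)/(a^2 - 5*a - 3*I*a + 15*I)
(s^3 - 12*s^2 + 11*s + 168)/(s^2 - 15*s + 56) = s + 3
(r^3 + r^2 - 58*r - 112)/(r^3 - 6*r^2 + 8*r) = (r^3 + r^2 - 58*r - 112)/(r*(r^2 - 6*r + 8))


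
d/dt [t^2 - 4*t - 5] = 2*t - 4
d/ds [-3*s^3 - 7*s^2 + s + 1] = -9*s^2 - 14*s + 1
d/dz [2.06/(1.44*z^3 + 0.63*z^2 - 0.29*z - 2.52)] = (-8.8992*z^2 - 2.5956*z + 0.5974)/(1.44*z^3 + 0.63*z^2 - 0.29*z - 2.52)^2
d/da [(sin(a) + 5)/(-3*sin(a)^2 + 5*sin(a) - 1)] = (3*sin(a)^2 + 30*sin(a) - 26)*cos(a)/(3*sin(a)^2 - 5*sin(a) + 1)^2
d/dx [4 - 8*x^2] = -16*x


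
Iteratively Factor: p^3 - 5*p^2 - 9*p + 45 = (p - 5)*(p^2 - 9) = (p - 5)*(p - 3)*(p + 3)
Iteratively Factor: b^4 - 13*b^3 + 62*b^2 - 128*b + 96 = (b - 2)*(b^3 - 11*b^2 + 40*b - 48) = (b - 4)*(b - 2)*(b^2 - 7*b + 12) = (b - 4)*(b - 3)*(b - 2)*(b - 4)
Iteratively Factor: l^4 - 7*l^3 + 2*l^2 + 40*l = (l - 4)*(l^3 - 3*l^2 - 10*l) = l*(l - 4)*(l^2 - 3*l - 10) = l*(l - 5)*(l - 4)*(l + 2)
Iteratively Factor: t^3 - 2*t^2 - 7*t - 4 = (t + 1)*(t^2 - 3*t - 4) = (t - 4)*(t + 1)*(t + 1)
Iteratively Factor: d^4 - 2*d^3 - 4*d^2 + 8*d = (d)*(d^3 - 2*d^2 - 4*d + 8) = d*(d - 2)*(d^2 - 4) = d*(d - 2)^2*(d + 2)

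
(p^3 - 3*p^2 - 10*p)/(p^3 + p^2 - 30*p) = (p + 2)/(p + 6)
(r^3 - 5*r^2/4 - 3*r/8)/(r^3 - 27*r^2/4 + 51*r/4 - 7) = r*(8*r^2 - 10*r - 3)/(2*(4*r^3 - 27*r^2 + 51*r - 28))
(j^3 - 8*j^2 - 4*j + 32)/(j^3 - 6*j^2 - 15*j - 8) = (j^2 - 4)/(j^2 + 2*j + 1)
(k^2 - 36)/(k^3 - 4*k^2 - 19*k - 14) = (36 - k^2)/(-k^3 + 4*k^2 + 19*k + 14)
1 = 1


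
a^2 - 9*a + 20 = (a - 5)*(a - 4)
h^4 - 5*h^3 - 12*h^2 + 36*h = h*(h - 6)*(h - 2)*(h + 3)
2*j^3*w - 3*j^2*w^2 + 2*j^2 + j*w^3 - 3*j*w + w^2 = (-2*j + w)*(-j + w)*(j*w + 1)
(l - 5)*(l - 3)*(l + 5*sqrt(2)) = l^3 - 8*l^2 + 5*sqrt(2)*l^2 - 40*sqrt(2)*l + 15*l + 75*sqrt(2)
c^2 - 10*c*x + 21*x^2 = (c - 7*x)*(c - 3*x)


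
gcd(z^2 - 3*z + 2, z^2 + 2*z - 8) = z - 2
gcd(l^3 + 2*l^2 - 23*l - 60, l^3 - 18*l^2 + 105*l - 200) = l - 5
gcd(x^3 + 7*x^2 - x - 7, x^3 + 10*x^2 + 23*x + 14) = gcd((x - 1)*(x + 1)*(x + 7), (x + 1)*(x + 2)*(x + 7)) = x^2 + 8*x + 7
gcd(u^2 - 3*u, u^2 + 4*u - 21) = u - 3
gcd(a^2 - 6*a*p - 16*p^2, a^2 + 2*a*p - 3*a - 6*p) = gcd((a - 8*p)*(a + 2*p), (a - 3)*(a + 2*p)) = a + 2*p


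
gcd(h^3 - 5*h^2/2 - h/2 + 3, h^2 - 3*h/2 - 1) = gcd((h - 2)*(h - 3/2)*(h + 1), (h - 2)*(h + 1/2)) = h - 2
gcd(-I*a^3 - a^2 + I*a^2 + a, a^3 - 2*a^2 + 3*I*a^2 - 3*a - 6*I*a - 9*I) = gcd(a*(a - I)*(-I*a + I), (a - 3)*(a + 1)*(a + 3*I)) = 1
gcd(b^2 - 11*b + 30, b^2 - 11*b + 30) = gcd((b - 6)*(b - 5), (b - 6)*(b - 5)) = b^2 - 11*b + 30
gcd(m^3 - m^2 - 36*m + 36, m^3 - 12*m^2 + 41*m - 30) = m^2 - 7*m + 6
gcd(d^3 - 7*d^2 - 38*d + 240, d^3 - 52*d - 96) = d^2 - 2*d - 48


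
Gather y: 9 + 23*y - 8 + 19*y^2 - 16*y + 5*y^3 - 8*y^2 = 5*y^3 + 11*y^2 + 7*y + 1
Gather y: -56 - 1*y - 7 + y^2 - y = y^2 - 2*y - 63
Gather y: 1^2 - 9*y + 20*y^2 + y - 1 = 20*y^2 - 8*y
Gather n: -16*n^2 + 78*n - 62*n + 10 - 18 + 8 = -16*n^2 + 16*n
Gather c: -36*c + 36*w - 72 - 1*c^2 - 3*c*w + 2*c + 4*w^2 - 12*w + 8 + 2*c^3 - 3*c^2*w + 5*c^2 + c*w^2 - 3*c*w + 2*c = 2*c^3 + c^2*(4 - 3*w) + c*(w^2 - 6*w - 32) + 4*w^2 + 24*w - 64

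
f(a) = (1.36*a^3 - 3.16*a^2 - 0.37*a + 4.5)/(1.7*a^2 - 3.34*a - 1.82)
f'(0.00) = 4.74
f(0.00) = -2.47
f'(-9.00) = 0.80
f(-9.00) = -7.47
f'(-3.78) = 0.85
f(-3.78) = -3.21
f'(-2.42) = 0.97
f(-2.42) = -2.00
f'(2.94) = -2.26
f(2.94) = 3.49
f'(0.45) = 1.58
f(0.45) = -1.28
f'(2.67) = -12.09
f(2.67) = 4.97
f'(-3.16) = 0.88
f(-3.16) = -2.68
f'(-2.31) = 0.99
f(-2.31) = -1.89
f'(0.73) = 1.07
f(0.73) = -0.92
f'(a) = (3.34 - 3.4*a)*(1.36*a^3 - 3.16*a^2 - 0.37*a + 4.5)/(1.7*a^2 - 3.34*a - 1.82)^2 + (4.08*a^2 - 6.32*a - 0.37)/(1.7*a^2 - 3.34*a - 1.82)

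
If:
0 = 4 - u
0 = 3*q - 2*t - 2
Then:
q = 2*t/3 + 2/3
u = 4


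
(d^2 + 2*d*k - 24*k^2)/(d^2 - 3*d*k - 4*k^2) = (d + 6*k)/(d + k)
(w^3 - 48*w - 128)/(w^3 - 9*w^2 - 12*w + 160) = (w + 4)/(w - 5)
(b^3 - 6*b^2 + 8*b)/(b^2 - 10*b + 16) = b*(b - 4)/(b - 8)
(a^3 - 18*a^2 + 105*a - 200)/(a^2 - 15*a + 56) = (a^2 - 10*a + 25)/(a - 7)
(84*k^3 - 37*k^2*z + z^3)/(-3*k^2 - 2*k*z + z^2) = (-28*k^2 + 3*k*z + z^2)/(k + z)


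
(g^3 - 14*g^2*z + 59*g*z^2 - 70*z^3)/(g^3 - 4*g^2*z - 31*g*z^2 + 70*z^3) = (g - 5*z)/(g + 5*z)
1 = 1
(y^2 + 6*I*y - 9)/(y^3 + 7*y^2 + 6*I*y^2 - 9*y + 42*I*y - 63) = 1/(y + 7)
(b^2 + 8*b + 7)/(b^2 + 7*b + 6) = (b + 7)/(b + 6)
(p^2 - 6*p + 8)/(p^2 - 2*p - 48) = (-p^2 + 6*p - 8)/(-p^2 + 2*p + 48)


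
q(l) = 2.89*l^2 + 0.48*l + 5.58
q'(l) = 5.78*l + 0.48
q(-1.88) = 14.89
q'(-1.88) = -10.39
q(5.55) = 97.26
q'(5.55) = 32.56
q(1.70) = 14.75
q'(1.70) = 10.31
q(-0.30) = 5.70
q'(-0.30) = -1.25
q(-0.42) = 5.89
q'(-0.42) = -1.95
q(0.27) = 5.92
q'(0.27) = 2.04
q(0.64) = 7.07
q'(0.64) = 4.18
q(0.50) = 6.54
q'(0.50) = 3.37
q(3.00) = 33.03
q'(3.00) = 17.82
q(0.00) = 5.58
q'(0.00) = 0.48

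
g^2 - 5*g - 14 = (g - 7)*(g + 2)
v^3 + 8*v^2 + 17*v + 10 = (v + 1)*(v + 2)*(v + 5)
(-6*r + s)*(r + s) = -6*r^2 - 5*r*s + s^2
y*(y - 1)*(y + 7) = y^3 + 6*y^2 - 7*y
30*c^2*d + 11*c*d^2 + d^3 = d*(5*c + d)*(6*c + d)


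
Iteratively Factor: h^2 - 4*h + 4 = (h - 2)*(h - 2)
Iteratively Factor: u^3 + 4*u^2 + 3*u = (u)*(u^2 + 4*u + 3) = u*(u + 1)*(u + 3)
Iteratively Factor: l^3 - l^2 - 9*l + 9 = (l - 3)*(l^2 + 2*l - 3) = (l - 3)*(l - 1)*(l + 3)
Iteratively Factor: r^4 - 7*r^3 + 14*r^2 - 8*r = (r)*(r^3 - 7*r^2 + 14*r - 8) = r*(r - 4)*(r^2 - 3*r + 2) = r*(r - 4)*(r - 2)*(r - 1)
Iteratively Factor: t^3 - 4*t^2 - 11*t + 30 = (t + 3)*(t^2 - 7*t + 10) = (t - 5)*(t + 3)*(t - 2)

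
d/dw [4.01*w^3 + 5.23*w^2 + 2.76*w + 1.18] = 12.03*w^2 + 10.46*w + 2.76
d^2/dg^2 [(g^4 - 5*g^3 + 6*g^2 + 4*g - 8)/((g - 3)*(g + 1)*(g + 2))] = 2*(13*g^3 - 114*g^2 + 348*g - 344)/(g^6 - 3*g^5 - 15*g^4 + 35*g^3 + 90*g^2 - 108*g - 216)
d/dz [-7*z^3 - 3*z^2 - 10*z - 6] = -21*z^2 - 6*z - 10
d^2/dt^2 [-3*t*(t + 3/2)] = -6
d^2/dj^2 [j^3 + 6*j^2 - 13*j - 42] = 6*j + 12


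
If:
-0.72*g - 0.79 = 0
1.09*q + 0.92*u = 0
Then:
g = -1.10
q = -0.844036697247706*u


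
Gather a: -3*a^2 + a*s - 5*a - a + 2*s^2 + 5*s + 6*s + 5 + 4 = -3*a^2 + a*(s - 6) + 2*s^2 + 11*s + 9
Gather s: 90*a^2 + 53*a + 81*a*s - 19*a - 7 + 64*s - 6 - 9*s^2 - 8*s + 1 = 90*a^2 + 34*a - 9*s^2 + s*(81*a + 56) - 12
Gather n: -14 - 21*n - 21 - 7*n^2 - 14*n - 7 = -7*n^2 - 35*n - 42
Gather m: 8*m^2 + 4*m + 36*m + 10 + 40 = 8*m^2 + 40*m + 50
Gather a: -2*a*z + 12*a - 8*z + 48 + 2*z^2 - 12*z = a*(12 - 2*z) + 2*z^2 - 20*z + 48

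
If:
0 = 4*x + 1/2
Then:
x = -1/8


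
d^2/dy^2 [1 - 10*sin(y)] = 10*sin(y)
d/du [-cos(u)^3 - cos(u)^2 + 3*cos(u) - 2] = -3*sin(u)^3 + 2*sin(u)*cos(u)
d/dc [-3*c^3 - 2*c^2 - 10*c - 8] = -9*c^2 - 4*c - 10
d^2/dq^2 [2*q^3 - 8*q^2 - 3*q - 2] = 12*q - 16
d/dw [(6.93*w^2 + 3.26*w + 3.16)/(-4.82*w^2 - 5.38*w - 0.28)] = (-21.5702*w^2 + 26.5816*w + 16.088)/(23.2324*w^4 + 51.8632*w^3 + 31.6436*w^2 + 3.0128*w + 0.0784)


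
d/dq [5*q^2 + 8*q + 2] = 10*q + 8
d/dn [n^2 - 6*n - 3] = 2*n - 6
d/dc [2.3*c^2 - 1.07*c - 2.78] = 4.6*c - 1.07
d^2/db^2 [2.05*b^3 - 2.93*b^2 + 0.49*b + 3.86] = 12.3*b - 5.86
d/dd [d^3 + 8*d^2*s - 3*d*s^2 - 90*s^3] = 3*d^2 + 16*d*s - 3*s^2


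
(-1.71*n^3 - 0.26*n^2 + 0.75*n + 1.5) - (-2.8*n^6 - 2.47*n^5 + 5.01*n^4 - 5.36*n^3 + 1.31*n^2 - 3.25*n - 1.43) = 2.8*n^6 + 2.47*n^5 - 5.01*n^4 + 3.65*n^3 - 1.57*n^2 + 4.0*n + 2.93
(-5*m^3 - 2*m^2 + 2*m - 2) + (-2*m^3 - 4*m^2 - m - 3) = -7*m^3 - 6*m^2 + m - 5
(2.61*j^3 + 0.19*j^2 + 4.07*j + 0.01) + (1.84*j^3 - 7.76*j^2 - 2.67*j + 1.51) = 4.45*j^3 - 7.57*j^2 + 1.4*j + 1.52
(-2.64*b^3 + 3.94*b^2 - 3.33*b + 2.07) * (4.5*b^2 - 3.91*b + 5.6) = -11.88*b^5 + 28.0524*b^4 - 45.1744*b^3 + 44.3993*b^2 - 26.7417*b + 11.592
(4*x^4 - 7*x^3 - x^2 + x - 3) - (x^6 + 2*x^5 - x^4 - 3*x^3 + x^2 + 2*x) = -x^6 - 2*x^5 + 5*x^4 - 4*x^3 - 2*x^2 - x - 3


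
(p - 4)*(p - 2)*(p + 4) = p^3 - 2*p^2 - 16*p + 32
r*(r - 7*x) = r^2 - 7*r*x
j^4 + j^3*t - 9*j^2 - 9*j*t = j*(j - 3)*(j + 3)*(j + t)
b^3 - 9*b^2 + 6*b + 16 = (b - 8)*(b - 2)*(b + 1)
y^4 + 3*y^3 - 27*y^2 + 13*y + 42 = (y - 3)*(y - 2)*(y + 1)*(y + 7)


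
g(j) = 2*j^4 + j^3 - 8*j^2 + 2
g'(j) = 8*j^3 + 3*j^2 - 16*j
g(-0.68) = -1.59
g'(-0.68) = 9.75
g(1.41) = -3.20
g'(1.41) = 5.83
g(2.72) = 72.41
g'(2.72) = 139.66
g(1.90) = 6.04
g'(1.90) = 35.30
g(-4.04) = 338.28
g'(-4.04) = -413.91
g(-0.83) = -3.13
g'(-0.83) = 10.77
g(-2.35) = 5.84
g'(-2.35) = -49.66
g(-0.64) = -1.20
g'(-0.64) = 9.37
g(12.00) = 42050.00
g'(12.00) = 14064.00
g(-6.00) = 2090.00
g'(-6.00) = -1524.00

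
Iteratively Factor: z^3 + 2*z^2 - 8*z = (z - 2)*(z^2 + 4*z) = z*(z - 2)*(z + 4)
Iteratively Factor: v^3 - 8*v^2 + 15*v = (v - 5)*(v^2 - 3*v) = v*(v - 5)*(v - 3)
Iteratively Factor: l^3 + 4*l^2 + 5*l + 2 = (l + 1)*(l^2 + 3*l + 2) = (l + 1)*(l + 2)*(l + 1)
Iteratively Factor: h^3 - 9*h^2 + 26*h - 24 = (h - 2)*(h^2 - 7*h + 12) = (h - 3)*(h - 2)*(h - 4)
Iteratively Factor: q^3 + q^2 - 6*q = (q)*(q^2 + q - 6) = q*(q + 3)*(q - 2)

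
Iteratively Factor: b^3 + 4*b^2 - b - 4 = (b + 4)*(b^2 - 1) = (b + 1)*(b + 4)*(b - 1)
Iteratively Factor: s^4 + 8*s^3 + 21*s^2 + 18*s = (s + 3)*(s^3 + 5*s^2 + 6*s) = s*(s + 3)*(s^2 + 5*s + 6) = s*(s + 3)^2*(s + 2)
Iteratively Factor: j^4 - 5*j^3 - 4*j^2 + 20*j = (j)*(j^3 - 5*j^2 - 4*j + 20) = j*(j - 5)*(j^2 - 4) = j*(j - 5)*(j - 2)*(j + 2)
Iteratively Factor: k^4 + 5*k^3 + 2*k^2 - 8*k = (k + 2)*(k^3 + 3*k^2 - 4*k) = (k + 2)*(k + 4)*(k^2 - k) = (k - 1)*(k + 2)*(k + 4)*(k)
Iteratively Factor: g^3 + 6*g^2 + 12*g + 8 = (g + 2)*(g^2 + 4*g + 4) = (g + 2)^2*(g + 2)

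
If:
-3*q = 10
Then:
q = -10/3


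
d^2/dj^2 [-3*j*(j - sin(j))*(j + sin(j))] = 6*j*cos(2*j) - 18*j + 6*sin(2*j)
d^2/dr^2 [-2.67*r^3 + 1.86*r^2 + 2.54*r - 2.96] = 3.72 - 16.02*r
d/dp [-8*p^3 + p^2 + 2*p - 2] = -24*p^2 + 2*p + 2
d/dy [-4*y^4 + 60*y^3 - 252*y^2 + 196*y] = -16*y^3 + 180*y^2 - 504*y + 196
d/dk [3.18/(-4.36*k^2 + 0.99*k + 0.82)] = (27.7296*k - 3.1482)/(-4.36*k^2 + 0.99*k + 0.82)^2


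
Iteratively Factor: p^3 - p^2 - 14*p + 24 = (p - 2)*(p^2 + p - 12) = (p - 2)*(p + 4)*(p - 3)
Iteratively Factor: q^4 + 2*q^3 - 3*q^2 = (q - 1)*(q^3 + 3*q^2) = (q - 1)*(q + 3)*(q^2) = q*(q - 1)*(q + 3)*(q)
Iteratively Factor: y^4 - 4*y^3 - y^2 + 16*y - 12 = (y + 2)*(y^3 - 6*y^2 + 11*y - 6) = (y - 2)*(y + 2)*(y^2 - 4*y + 3) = (y - 2)*(y - 1)*(y + 2)*(y - 3)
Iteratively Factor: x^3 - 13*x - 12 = (x + 1)*(x^2 - x - 12) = (x + 1)*(x + 3)*(x - 4)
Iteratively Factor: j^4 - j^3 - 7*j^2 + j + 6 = (j + 1)*(j^3 - 2*j^2 - 5*j + 6) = (j - 3)*(j + 1)*(j^2 + j - 2) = (j - 3)*(j - 1)*(j + 1)*(j + 2)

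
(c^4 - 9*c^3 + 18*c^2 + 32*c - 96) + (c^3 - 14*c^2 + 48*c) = c^4 - 8*c^3 + 4*c^2 + 80*c - 96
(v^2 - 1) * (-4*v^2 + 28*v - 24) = -4*v^4 + 28*v^3 - 20*v^2 - 28*v + 24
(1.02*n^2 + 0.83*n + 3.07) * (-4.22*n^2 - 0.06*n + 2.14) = -4.3044*n^4 - 3.5638*n^3 - 10.8224*n^2 + 1.592*n + 6.5698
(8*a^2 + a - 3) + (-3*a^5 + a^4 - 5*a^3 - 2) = -3*a^5 + a^4 - 5*a^3 + 8*a^2 + a - 5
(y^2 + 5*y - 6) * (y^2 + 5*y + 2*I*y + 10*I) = y^4 + 10*y^3 + 2*I*y^3 + 19*y^2 + 20*I*y^2 - 30*y + 38*I*y - 60*I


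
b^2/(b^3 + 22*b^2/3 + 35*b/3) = 3*b/(3*b^2 + 22*b + 35)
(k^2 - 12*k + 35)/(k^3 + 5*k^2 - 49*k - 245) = (k - 5)/(k^2 + 12*k + 35)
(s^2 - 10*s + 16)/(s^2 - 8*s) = (s - 2)/s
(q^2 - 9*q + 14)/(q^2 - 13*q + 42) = (q - 2)/(q - 6)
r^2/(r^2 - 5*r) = r/(r - 5)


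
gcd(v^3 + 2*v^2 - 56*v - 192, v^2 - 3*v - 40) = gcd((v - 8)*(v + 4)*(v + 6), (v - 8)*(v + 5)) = v - 8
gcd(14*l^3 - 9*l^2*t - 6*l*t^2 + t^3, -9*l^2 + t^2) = 1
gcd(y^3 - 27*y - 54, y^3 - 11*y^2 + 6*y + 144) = y^2 - 3*y - 18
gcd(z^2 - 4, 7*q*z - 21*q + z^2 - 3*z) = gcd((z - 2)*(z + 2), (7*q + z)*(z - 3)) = 1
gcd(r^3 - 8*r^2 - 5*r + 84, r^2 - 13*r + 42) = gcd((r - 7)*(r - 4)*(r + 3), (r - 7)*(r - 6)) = r - 7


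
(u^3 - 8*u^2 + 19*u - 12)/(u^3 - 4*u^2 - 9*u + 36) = (u - 1)/(u + 3)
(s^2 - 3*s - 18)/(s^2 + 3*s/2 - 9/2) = 2*(s - 6)/(2*s - 3)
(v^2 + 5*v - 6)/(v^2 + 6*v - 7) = (v + 6)/(v + 7)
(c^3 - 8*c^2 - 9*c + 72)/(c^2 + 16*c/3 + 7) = 3*(c^2 - 11*c + 24)/(3*c + 7)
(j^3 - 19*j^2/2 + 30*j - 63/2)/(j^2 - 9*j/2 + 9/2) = (2*j^2 - 13*j + 21)/(2*j - 3)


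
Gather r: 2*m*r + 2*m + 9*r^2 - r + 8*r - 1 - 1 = 2*m + 9*r^2 + r*(2*m + 7) - 2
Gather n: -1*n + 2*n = n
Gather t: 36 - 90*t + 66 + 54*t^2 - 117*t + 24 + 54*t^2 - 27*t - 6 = 108*t^2 - 234*t + 120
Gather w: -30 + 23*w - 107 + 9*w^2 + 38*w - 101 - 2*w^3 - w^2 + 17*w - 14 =-2*w^3 + 8*w^2 + 78*w - 252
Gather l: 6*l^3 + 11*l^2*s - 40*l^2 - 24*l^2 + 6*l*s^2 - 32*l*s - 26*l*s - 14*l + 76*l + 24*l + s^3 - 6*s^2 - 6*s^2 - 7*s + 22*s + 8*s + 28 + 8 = 6*l^3 + l^2*(11*s - 64) + l*(6*s^2 - 58*s + 86) + s^3 - 12*s^2 + 23*s + 36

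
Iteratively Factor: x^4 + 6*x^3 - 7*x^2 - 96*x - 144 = (x - 4)*(x^3 + 10*x^2 + 33*x + 36) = (x - 4)*(x + 3)*(x^2 + 7*x + 12) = (x - 4)*(x + 3)^2*(x + 4)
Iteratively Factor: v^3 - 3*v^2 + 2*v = (v - 2)*(v^2 - v) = (v - 2)*(v - 1)*(v)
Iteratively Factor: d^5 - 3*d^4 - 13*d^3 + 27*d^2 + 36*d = (d - 4)*(d^4 + d^3 - 9*d^2 - 9*d) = (d - 4)*(d + 3)*(d^3 - 2*d^2 - 3*d) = (d - 4)*(d - 3)*(d + 3)*(d^2 + d) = d*(d - 4)*(d - 3)*(d + 3)*(d + 1)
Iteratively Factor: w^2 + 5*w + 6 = (w + 3)*(w + 2)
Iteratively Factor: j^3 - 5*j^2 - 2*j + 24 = (j + 2)*(j^2 - 7*j + 12) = (j - 4)*(j + 2)*(j - 3)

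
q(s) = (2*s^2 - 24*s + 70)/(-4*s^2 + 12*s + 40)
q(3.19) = 0.37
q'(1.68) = -0.33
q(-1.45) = 7.68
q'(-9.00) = -0.09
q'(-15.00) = -0.03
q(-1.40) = 7.00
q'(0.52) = -0.71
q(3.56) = 0.31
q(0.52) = 1.29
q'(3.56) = -0.15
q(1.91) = 0.65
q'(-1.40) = -12.50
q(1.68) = 0.72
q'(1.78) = -0.31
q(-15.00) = -0.85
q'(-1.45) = -14.88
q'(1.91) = -0.29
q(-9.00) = -1.14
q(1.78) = 0.69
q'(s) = (4*s - 24)/(-4*s^2 + 12*s + 40) + (8*s - 12)*(2*s^2 - 24*s + 70)/(-4*s^2 + 12*s + 40)^2 = -9/(2*s^2 + 8*s + 8)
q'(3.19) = -0.17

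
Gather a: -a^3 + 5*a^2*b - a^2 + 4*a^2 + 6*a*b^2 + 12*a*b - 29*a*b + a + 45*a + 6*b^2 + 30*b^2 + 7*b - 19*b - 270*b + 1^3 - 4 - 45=-a^3 + a^2*(5*b + 3) + a*(6*b^2 - 17*b + 46) + 36*b^2 - 282*b - 48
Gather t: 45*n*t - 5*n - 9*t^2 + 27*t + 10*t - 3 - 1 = -5*n - 9*t^2 + t*(45*n + 37) - 4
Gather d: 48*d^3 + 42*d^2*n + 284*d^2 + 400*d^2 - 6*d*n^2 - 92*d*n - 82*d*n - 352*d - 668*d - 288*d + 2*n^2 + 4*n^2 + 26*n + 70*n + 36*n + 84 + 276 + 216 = 48*d^3 + d^2*(42*n + 684) + d*(-6*n^2 - 174*n - 1308) + 6*n^2 + 132*n + 576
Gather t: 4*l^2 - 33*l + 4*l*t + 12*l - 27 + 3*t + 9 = 4*l^2 - 21*l + t*(4*l + 3) - 18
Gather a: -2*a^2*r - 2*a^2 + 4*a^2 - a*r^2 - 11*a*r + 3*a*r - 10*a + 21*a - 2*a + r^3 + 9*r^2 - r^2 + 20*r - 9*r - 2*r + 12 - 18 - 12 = a^2*(2 - 2*r) + a*(-r^2 - 8*r + 9) + r^3 + 8*r^2 + 9*r - 18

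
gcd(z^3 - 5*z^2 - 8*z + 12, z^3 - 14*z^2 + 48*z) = z - 6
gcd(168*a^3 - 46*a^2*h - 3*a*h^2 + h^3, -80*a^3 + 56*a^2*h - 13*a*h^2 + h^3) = 4*a - h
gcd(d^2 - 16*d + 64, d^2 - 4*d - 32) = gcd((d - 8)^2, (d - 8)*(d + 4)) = d - 8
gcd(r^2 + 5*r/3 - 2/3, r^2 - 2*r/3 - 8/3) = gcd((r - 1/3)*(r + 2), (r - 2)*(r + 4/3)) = 1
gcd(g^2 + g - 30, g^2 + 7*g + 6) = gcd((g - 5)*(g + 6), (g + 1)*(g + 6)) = g + 6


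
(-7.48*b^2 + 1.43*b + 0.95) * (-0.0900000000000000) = 0.6732*b^2 - 0.1287*b - 0.0855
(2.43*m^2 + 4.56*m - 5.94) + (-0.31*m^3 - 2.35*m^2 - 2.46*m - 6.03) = -0.31*m^3 + 0.0800000000000001*m^2 + 2.1*m - 11.97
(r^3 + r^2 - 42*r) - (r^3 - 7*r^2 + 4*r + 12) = 8*r^2 - 46*r - 12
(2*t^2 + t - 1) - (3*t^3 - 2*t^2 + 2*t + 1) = -3*t^3 + 4*t^2 - t - 2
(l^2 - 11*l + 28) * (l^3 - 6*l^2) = l^5 - 17*l^4 + 94*l^3 - 168*l^2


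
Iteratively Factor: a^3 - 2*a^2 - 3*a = (a)*(a^2 - 2*a - 3) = a*(a + 1)*(a - 3)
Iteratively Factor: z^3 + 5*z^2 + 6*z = (z + 2)*(z^2 + 3*z) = z*(z + 2)*(z + 3)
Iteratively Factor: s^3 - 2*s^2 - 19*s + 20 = (s - 1)*(s^2 - s - 20) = (s - 1)*(s + 4)*(s - 5)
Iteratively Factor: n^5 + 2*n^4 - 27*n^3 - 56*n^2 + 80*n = (n + 4)*(n^4 - 2*n^3 - 19*n^2 + 20*n) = (n - 1)*(n + 4)*(n^3 - n^2 - 20*n) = (n - 5)*(n - 1)*(n + 4)*(n^2 + 4*n) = n*(n - 5)*(n - 1)*(n + 4)*(n + 4)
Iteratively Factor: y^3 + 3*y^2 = (y)*(y^2 + 3*y) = y*(y + 3)*(y)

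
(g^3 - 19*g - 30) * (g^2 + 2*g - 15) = g^5 + 2*g^4 - 34*g^3 - 68*g^2 + 225*g + 450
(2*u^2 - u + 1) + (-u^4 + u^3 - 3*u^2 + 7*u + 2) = -u^4 + u^3 - u^2 + 6*u + 3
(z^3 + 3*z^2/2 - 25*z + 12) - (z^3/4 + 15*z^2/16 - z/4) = 3*z^3/4 + 9*z^2/16 - 99*z/4 + 12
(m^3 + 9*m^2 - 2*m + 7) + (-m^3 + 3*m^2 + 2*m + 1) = 12*m^2 + 8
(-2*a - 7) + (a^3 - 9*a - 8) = a^3 - 11*a - 15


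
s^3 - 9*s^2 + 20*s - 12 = (s - 6)*(s - 2)*(s - 1)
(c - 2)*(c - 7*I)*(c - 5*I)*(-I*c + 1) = -I*c^4 - 11*c^3 + 2*I*c^3 + 22*c^2 + 23*I*c^2 - 35*c - 46*I*c + 70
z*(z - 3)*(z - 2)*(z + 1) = z^4 - 4*z^3 + z^2 + 6*z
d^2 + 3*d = d*(d + 3)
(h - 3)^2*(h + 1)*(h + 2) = h^4 - 3*h^3 - 7*h^2 + 15*h + 18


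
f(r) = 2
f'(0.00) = 0.00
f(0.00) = 2.00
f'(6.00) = 0.00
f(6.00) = 2.00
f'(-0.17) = 0.00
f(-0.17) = 2.00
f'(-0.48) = 0.00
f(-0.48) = 2.00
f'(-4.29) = 0.00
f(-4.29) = 2.00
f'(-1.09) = 0.00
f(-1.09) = 2.00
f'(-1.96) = 0.00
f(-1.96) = 2.00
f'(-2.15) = 0.00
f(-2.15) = 2.00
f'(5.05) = 0.00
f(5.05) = 2.00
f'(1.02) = 0.00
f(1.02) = 2.00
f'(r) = 0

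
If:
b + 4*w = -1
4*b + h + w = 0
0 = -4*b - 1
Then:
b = -1/4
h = 19/16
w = -3/16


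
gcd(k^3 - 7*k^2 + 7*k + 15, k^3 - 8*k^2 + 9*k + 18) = k^2 - 2*k - 3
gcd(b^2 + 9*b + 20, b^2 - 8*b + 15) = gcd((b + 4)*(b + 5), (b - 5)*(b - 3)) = 1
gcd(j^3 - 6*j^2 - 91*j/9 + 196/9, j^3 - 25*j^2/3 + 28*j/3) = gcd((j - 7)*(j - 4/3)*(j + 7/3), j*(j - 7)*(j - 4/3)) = j^2 - 25*j/3 + 28/3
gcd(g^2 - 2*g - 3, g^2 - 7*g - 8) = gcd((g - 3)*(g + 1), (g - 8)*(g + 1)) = g + 1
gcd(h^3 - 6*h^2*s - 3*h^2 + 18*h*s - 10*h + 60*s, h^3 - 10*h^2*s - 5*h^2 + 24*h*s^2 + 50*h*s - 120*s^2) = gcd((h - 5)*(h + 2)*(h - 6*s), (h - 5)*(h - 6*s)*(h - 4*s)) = -h^2 + 6*h*s + 5*h - 30*s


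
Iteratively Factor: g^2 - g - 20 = (g - 5)*(g + 4)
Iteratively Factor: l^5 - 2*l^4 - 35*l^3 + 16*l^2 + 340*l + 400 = (l + 2)*(l^4 - 4*l^3 - 27*l^2 + 70*l + 200) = (l - 5)*(l + 2)*(l^3 + l^2 - 22*l - 40) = (l - 5)*(l + 2)^2*(l^2 - l - 20) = (l - 5)^2*(l + 2)^2*(l + 4)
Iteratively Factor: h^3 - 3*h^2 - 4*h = (h + 1)*(h^2 - 4*h) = (h - 4)*(h + 1)*(h)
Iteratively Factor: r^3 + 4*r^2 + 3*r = (r + 1)*(r^2 + 3*r) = r*(r + 1)*(r + 3)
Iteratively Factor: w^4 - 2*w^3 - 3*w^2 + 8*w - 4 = (w - 1)*(w^3 - w^2 - 4*w + 4) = (w - 1)^2*(w^2 - 4) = (w - 2)*(w - 1)^2*(w + 2)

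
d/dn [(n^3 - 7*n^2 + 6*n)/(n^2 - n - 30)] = (n^2 + 10*n - 5)/(n^2 + 10*n + 25)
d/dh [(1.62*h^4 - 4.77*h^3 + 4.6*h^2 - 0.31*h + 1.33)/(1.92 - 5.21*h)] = (-25.3206*h^4 + 62.145*h^3 - 51.4412*h^2 + 17.664*h + 6.3341)/(27.1441*h^2 - 20.0064*h + 3.6864)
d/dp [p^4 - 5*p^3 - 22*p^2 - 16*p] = 4*p^3 - 15*p^2 - 44*p - 16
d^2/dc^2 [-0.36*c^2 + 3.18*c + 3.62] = -0.720000000000000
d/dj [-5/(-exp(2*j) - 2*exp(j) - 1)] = -10*(exp(j) + 1)*exp(j)/(exp(2*j) + 2*exp(j) + 1)^2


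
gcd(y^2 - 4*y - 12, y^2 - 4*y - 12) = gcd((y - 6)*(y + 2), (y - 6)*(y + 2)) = y^2 - 4*y - 12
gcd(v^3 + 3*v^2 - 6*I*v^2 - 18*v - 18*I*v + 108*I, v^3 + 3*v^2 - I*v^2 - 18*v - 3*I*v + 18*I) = v^2 + 3*v - 18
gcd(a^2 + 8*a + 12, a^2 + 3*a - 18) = a + 6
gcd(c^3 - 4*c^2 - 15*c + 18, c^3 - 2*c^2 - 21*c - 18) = c^2 - 3*c - 18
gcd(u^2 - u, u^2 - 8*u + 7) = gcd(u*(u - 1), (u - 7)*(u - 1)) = u - 1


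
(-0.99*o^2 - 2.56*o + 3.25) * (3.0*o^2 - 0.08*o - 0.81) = -2.97*o^4 - 7.6008*o^3 + 10.7567*o^2 + 1.8136*o - 2.6325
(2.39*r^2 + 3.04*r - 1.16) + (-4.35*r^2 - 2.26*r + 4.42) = -1.96*r^2 + 0.78*r + 3.26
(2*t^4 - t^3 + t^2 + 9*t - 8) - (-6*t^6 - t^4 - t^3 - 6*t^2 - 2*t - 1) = 6*t^6 + 3*t^4 + 7*t^2 + 11*t - 7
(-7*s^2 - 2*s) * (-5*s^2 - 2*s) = 35*s^4 + 24*s^3 + 4*s^2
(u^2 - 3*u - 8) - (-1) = u^2 - 3*u - 7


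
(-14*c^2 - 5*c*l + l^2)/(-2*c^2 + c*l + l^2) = (7*c - l)/(c - l)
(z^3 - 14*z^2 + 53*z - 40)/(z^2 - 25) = (z^2 - 9*z + 8)/(z + 5)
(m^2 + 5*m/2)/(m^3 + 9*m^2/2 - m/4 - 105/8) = 4*m/(4*m^2 + 8*m - 21)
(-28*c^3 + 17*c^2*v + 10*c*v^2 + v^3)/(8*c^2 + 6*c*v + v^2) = (-7*c^2 + 6*c*v + v^2)/(2*c + v)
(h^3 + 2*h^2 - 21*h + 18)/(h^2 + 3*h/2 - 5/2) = 2*(h^2 + 3*h - 18)/(2*h + 5)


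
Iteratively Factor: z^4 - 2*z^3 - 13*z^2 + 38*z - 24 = (z - 2)*(z^3 - 13*z + 12) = (z - 2)*(z - 1)*(z^2 + z - 12) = (z - 3)*(z - 2)*(z - 1)*(z + 4)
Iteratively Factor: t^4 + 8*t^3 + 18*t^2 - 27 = (t - 1)*(t^3 + 9*t^2 + 27*t + 27) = (t - 1)*(t + 3)*(t^2 + 6*t + 9) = (t - 1)*(t + 3)^2*(t + 3)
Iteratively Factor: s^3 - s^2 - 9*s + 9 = (s + 3)*(s^2 - 4*s + 3) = (s - 1)*(s + 3)*(s - 3)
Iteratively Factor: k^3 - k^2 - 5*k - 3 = (k + 1)*(k^2 - 2*k - 3) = (k + 1)^2*(k - 3)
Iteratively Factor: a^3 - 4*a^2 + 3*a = (a)*(a^2 - 4*a + 3) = a*(a - 3)*(a - 1)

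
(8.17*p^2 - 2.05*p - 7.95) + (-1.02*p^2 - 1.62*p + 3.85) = 7.15*p^2 - 3.67*p - 4.1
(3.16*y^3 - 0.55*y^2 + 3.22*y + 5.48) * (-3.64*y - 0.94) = -11.5024*y^4 - 0.9684*y^3 - 11.2038*y^2 - 22.974*y - 5.1512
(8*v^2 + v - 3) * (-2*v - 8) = -16*v^3 - 66*v^2 - 2*v + 24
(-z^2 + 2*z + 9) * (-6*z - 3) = 6*z^3 - 9*z^2 - 60*z - 27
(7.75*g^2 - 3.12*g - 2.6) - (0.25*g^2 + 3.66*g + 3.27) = 7.5*g^2 - 6.78*g - 5.87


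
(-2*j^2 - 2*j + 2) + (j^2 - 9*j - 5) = -j^2 - 11*j - 3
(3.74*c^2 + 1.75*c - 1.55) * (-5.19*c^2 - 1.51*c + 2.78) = -19.4106*c^4 - 14.7299*c^3 + 15.7992*c^2 + 7.2055*c - 4.309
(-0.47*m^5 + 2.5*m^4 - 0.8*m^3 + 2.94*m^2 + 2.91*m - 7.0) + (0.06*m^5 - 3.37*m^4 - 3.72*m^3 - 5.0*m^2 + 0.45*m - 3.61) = -0.41*m^5 - 0.87*m^4 - 4.52*m^3 - 2.06*m^2 + 3.36*m - 10.61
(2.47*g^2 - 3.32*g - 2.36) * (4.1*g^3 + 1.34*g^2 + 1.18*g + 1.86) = 10.127*g^5 - 10.3022*g^4 - 11.2102*g^3 - 2.4858*g^2 - 8.96*g - 4.3896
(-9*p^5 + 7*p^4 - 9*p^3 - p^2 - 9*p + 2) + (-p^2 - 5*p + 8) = -9*p^5 + 7*p^4 - 9*p^3 - 2*p^2 - 14*p + 10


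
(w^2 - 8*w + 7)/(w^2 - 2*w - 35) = (w - 1)/(w + 5)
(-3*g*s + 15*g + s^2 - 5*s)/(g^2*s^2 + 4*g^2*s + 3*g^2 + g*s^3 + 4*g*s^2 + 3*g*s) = (-3*g*s + 15*g + s^2 - 5*s)/(g*(g*s^2 + 4*g*s + 3*g + s^3 + 4*s^2 + 3*s))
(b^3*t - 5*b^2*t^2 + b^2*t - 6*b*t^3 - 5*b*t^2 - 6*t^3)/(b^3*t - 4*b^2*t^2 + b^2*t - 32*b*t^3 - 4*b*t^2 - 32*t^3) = (-b^2 + 5*b*t + 6*t^2)/(-b^2 + 4*b*t + 32*t^2)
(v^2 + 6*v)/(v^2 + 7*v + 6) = v/(v + 1)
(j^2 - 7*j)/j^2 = (j - 7)/j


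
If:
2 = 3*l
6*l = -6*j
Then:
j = -2/3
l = 2/3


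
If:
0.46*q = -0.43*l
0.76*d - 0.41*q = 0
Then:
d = 0.539473684210526*q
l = -1.06976744186047*q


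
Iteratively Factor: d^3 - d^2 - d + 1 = (d - 1)*(d^2 - 1) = (d - 1)*(d + 1)*(d - 1)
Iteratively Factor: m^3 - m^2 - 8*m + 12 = (m + 3)*(m^2 - 4*m + 4) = (m - 2)*(m + 3)*(m - 2)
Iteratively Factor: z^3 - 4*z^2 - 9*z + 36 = (z - 4)*(z^2 - 9) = (z - 4)*(z - 3)*(z + 3)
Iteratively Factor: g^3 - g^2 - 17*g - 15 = (g + 1)*(g^2 - 2*g - 15) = (g - 5)*(g + 1)*(g + 3)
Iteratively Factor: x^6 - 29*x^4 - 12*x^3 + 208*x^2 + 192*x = (x + 4)*(x^5 - 4*x^4 - 13*x^3 + 40*x^2 + 48*x) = (x + 1)*(x + 4)*(x^4 - 5*x^3 - 8*x^2 + 48*x) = (x - 4)*(x + 1)*(x + 4)*(x^3 - x^2 - 12*x) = (x - 4)*(x + 1)*(x + 3)*(x + 4)*(x^2 - 4*x) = x*(x - 4)*(x + 1)*(x + 3)*(x + 4)*(x - 4)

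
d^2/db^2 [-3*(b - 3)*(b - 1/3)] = -6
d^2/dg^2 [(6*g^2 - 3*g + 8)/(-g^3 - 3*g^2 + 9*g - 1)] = 6*(-2*g^6 + 3*g^5 - 61*g^4 - 86*g^3 + 12*g^2 + 215*g - 201)/(g^9 + 9*g^8 - 132*g^6 + 18*g^5 + 702*g^4 - 888*g^3 + 252*g^2 - 27*g + 1)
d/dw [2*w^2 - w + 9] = 4*w - 1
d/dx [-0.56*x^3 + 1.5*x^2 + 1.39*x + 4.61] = -1.68*x^2 + 3.0*x + 1.39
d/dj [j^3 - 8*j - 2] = 3*j^2 - 8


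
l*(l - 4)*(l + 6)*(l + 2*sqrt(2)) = l^4 + 2*l^3 + 2*sqrt(2)*l^3 - 24*l^2 + 4*sqrt(2)*l^2 - 48*sqrt(2)*l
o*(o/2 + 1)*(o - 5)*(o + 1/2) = o^4/2 - 5*o^3/4 - 23*o^2/4 - 5*o/2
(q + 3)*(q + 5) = q^2 + 8*q + 15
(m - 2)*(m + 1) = m^2 - m - 2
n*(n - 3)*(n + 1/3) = n^3 - 8*n^2/3 - n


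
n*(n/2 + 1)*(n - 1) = n^3/2 + n^2/2 - n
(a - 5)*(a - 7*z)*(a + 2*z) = a^3 - 5*a^2*z - 5*a^2 - 14*a*z^2 + 25*a*z + 70*z^2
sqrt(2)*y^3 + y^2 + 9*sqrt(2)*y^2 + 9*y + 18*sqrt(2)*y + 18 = (y + 3)*(y + 6)*(sqrt(2)*y + 1)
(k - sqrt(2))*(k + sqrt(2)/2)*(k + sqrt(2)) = k^3 + sqrt(2)*k^2/2 - 2*k - sqrt(2)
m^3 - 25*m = m*(m - 5)*(m + 5)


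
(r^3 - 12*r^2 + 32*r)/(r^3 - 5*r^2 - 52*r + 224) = r/(r + 7)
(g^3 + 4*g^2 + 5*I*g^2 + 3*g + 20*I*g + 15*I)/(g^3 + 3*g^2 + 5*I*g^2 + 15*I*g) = (g + 1)/g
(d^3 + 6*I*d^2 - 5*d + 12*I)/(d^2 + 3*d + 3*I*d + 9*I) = (d^2 + 3*I*d + 4)/(d + 3)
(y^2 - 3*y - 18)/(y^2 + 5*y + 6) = (y - 6)/(y + 2)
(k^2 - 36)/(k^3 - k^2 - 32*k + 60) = (k - 6)/(k^2 - 7*k + 10)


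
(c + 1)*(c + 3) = c^2 + 4*c + 3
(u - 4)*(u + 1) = u^2 - 3*u - 4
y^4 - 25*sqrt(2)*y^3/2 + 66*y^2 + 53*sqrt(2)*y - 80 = (y - 8*sqrt(2))*(y - 5*sqrt(2))*(y - sqrt(2)/2)*(y + sqrt(2))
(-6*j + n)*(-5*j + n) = 30*j^2 - 11*j*n + n^2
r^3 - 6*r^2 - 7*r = r*(r - 7)*(r + 1)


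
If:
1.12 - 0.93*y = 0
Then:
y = 1.20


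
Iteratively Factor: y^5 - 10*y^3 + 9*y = (y - 1)*(y^4 + y^3 - 9*y^2 - 9*y) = (y - 1)*(y + 3)*(y^3 - 2*y^2 - 3*y) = y*(y - 1)*(y + 3)*(y^2 - 2*y - 3) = y*(y - 3)*(y - 1)*(y + 3)*(y + 1)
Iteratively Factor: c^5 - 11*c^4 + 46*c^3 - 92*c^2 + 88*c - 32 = (c - 4)*(c^4 - 7*c^3 + 18*c^2 - 20*c + 8) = (c - 4)*(c - 2)*(c^3 - 5*c^2 + 8*c - 4) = (c - 4)*(c - 2)^2*(c^2 - 3*c + 2) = (c - 4)*(c - 2)^2*(c - 1)*(c - 2)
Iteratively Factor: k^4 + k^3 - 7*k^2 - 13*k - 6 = (k + 1)*(k^3 - 7*k - 6) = (k + 1)^2*(k^2 - k - 6) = (k + 1)^2*(k + 2)*(k - 3)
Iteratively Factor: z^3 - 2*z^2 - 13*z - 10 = (z + 2)*(z^2 - 4*z - 5) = (z - 5)*(z + 2)*(z + 1)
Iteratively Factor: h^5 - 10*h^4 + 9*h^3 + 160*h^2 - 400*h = (h)*(h^4 - 10*h^3 + 9*h^2 + 160*h - 400) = h*(h - 5)*(h^3 - 5*h^2 - 16*h + 80) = h*(h - 5)*(h - 4)*(h^2 - h - 20) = h*(h - 5)*(h - 4)*(h + 4)*(h - 5)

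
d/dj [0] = 0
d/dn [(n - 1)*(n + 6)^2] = (n + 6)*(3*n + 4)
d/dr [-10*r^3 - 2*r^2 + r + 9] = -30*r^2 - 4*r + 1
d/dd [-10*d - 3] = -10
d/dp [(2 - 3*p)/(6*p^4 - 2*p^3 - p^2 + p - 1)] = (-18*p^4 + 6*p^3 + 3*p^2 - 3*p + (3*p - 2)*(24*p^3 - 6*p^2 - 2*p + 1) + 3)/(-6*p^4 + 2*p^3 + p^2 - p + 1)^2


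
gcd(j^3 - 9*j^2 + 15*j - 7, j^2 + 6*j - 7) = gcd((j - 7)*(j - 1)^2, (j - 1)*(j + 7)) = j - 1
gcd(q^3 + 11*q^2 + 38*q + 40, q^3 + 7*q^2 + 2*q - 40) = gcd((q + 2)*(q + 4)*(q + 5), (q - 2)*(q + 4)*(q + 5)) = q^2 + 9*q + 20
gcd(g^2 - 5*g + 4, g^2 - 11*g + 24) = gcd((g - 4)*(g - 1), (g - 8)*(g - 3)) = 1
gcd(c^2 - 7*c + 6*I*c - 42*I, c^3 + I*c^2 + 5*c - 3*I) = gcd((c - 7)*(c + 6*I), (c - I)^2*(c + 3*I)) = 1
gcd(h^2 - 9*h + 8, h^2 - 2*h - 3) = 1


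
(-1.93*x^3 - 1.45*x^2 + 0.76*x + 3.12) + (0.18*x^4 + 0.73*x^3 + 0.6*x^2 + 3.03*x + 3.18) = 0.18*x^4 - 1.2*x^3 - 0.85*x^2 + 3.79*x + 6.3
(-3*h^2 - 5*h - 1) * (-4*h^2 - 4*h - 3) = 12*h^4 + 32*h^3 + 33*h^2 + 19*h + 3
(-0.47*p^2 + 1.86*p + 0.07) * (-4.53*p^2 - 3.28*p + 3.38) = 2.1291*p^4 - 6.8842*p^3 - 8.0065*p^2 + 6.0572*p + 0.2366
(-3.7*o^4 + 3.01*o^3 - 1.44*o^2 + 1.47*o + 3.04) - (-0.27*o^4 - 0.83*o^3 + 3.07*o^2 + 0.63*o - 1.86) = -3.43*o^4 + 3.84*o^3 - 4.51*o^2 + 0.84*o + 4.9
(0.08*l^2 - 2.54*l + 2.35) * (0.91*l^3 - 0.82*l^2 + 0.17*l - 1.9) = 0.0728*l^5 - 2.377*l^4 + 4.2349*l^3 - 2.5108*l^2 + 5.2255*l - 4.465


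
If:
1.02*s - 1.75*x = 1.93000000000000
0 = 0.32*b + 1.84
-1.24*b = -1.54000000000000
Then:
No Solution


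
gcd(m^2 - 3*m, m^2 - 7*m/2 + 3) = 1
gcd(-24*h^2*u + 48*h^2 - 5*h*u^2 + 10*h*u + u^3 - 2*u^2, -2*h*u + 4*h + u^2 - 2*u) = u - 2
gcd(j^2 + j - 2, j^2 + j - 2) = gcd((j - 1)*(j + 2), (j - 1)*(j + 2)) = j^2 + j - 2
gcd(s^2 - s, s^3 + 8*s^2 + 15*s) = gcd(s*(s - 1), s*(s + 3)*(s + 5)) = s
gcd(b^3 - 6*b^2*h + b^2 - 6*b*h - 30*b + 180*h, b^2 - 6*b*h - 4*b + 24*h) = b - 6*h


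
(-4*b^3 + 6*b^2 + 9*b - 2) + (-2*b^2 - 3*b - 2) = -4*b^3 + 4*b^2 + 6*b - 4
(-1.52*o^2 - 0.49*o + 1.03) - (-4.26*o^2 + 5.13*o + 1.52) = 2.74*o^2 - 5.62*o - 0.49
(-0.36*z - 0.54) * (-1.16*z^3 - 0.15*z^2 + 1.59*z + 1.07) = 0.4176*z^4 + 0.6804*z^3 - 0.4914*z^2 - 1.2438*z - 0.5778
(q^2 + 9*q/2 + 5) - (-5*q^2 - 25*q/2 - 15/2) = 6*q^2 + 17*q + 25/2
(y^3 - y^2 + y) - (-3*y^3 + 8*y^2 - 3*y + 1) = 4*y^3 - 9*y^2 + 4*y - 1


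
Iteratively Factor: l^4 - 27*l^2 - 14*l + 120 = (l - 5)*(l^3 + 5*l^2 - 2*l - 24) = (l - 5)*(l + 3)*(l^2 + 2*l - 8) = (l - 5)*(l - 2)*(l + 3)*(l + 4)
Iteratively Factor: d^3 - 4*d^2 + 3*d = (d - 1)*(d^2 - 3*d) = d*(d - 1)*(d - 3)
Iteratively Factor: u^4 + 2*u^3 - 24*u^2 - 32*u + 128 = (u + 4)*(u^3 - 2*u^2 - 16*u + 32) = (u - 2)*(u + 4)*(u^2 - 16) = (u - 4)*(u - 2)*(u + 4)*(u + 4)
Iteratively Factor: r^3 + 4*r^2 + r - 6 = (r - 1)*(r^2 + 5*r + 6) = (r - 1)*(r + 3)*(r + 2)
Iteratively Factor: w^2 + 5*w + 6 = (w + 3)*(w + 2)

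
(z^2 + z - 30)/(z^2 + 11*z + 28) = (z^2 + z - 30)/(z^2 + 11*z + 28)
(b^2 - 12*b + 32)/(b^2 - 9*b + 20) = (b - 8)/(b - 5)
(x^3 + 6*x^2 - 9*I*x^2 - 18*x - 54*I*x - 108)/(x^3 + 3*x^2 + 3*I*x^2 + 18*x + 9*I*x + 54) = (x^2 + x*(6 - 6*I) - 36*I)/(x^2 + x*(3 + 6*I) + 18*I)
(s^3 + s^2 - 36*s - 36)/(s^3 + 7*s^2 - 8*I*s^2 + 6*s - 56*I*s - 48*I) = (s - 6)/(s - 8*I)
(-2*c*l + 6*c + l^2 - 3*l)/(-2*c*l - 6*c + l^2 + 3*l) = (l - 3)/(l + 3)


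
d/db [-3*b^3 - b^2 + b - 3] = -9*b^2 - 2*b + 1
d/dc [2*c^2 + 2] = 4*c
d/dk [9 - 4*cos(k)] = 4*sin(k)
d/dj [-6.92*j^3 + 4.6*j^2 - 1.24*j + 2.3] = -20.76*j^2 + 9.2*j - 1.24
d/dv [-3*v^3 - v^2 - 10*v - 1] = -9*v^2 - 2*v - 10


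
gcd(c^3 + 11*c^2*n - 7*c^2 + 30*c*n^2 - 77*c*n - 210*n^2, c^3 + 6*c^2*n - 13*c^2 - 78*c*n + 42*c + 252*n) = c^2 + 6*c*n - 7*c - 42*n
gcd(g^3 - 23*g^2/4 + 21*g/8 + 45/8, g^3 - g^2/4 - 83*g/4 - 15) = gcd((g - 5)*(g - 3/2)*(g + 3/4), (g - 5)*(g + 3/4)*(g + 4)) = g^2 - 17*g/4 - 15/4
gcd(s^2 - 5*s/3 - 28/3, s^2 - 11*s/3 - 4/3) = s - 4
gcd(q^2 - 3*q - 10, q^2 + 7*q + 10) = q + 2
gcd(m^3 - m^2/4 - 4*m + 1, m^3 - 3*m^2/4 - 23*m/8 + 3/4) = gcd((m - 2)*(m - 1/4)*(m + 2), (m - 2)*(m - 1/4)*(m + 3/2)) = m^2 - 9*m/4 + 1/2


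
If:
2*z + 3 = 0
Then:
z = -3/2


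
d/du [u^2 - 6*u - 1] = 2*u - 6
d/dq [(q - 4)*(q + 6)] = 2*q + 2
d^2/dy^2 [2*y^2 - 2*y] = 4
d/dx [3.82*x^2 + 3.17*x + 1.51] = 7.64*x + 3.17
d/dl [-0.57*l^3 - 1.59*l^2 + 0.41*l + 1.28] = -1.71*l^2 - 3.18*l + 0.41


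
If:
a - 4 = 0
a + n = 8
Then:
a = 4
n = 4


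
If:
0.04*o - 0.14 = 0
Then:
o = 3.50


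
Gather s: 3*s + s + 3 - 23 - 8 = 4*s - 28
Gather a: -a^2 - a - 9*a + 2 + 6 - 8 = -a^2 - 10*a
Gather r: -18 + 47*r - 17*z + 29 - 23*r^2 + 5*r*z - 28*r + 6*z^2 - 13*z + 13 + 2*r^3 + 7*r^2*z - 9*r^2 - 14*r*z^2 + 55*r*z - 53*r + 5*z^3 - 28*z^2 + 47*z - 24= 2*r^3 + r^2*(7*z - 32) + r*(-14*z^2 + 60*z - 34) + 5*z^3 - 22*z^2 + 17*z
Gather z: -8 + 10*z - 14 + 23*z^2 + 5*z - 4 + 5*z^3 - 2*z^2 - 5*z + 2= 5*z^3 + 21*z^2 + 10*z - 24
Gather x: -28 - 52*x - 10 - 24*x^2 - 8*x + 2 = -24*x^2 - 60*x - 36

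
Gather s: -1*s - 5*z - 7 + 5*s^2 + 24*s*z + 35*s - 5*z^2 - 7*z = 5*s^2 + s*(24*z + 34) - 5*z^2 - 12*z - 7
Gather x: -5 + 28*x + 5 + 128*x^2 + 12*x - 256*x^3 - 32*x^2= -256*x^3 + 96*x^2 + 40*x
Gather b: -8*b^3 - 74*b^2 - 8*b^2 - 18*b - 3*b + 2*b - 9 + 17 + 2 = -8*b^3 - 82*b^2 - 19*b + 10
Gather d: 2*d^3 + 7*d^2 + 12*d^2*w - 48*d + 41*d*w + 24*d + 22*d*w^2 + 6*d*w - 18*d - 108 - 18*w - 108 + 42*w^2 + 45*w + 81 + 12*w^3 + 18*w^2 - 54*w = 2*d^3 + d^2*(12*w + 7) + d*(22*w^2 + 47*w - 42) + 12*w^3 + 60*w^2 - 27*w - 135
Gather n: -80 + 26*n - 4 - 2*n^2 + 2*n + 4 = -2*n^2 + 28*n - 80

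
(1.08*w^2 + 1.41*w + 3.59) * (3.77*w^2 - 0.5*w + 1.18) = 4.0716*w^4 + 4.7757*w^3 + 14.1037*w^2 - 0.1312*w + 4.2362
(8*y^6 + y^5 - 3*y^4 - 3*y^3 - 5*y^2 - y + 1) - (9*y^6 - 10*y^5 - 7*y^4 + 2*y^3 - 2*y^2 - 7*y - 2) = -y^6 + 11*y^5 + 4*y^4 - 5*y^3 - 3*y^2 + 6*y + 3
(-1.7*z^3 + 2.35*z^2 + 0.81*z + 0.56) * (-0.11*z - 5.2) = 0.187*z^4 + 8.5815*z^3 - 12.3091*z^2 - 4.2736*z - 2.912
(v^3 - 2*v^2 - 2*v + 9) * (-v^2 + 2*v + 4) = -v^5 + 4*v^4 + 2*v^3 - 21*v^2 + 10*v + 36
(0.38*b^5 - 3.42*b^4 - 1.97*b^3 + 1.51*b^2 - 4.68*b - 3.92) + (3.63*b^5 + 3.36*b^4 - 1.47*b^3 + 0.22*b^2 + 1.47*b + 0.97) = 4.01*b^5 - 0.0600000000000001*b^4 - 3.44*b^3 + 1.73*b^2 - 3.21*b - 2.95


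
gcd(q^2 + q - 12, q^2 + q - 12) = q^2 + q - 12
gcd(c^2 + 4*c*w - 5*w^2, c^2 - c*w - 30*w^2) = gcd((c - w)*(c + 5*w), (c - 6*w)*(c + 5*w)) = c + 5*w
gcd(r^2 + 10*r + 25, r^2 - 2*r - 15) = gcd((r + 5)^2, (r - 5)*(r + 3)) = 1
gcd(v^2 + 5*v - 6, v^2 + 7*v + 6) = v + 6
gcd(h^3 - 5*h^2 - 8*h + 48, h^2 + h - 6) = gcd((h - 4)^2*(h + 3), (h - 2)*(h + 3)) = h + 3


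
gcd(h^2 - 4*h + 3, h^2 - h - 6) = h - 3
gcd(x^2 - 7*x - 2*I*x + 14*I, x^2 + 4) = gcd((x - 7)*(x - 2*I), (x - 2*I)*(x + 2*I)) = x - 2*I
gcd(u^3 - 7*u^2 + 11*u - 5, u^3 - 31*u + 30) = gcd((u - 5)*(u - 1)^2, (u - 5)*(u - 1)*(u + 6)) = u^2 - 6*u + 5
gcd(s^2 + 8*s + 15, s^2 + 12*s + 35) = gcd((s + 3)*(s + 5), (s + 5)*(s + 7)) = s + 5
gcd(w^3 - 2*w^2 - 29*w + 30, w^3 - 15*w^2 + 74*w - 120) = w - 6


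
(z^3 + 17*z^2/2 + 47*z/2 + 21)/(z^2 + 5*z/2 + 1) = (2*z^2 + 13*z + 21)/(2*z + 1)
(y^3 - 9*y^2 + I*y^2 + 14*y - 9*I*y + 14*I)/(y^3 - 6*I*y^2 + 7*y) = (y^2 - 9*y + 14)/(y*(y - 7*I))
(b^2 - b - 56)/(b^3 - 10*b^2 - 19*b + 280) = (b + 7)/(b^2 - 2*b - 35)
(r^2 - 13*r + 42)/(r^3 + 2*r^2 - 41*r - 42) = (r - 7)/(r^2 + 8*r + 7)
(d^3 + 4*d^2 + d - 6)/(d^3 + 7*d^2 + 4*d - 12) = (d + 3)/(d + 6)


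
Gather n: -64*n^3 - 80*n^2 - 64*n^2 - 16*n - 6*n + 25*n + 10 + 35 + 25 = -64*n^3 - 144*n^2 + 3*n + 70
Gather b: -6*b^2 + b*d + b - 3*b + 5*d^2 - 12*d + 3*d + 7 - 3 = -6*b^2 + b*(d - 2) + 5*d^2 - 9*d + 4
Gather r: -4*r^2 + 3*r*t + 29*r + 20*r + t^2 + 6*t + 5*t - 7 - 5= -4*r^2 + r*(3*t + 49) + t^2 + 11*t - 12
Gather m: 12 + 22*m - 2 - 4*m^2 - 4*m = -4*m^2 + 18*m + 10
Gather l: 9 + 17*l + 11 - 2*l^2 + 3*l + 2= -2*l^2 + 20*l + 22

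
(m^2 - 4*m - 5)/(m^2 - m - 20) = (m + 1)/(m + 4)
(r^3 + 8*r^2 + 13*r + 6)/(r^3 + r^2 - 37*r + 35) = (r^3 + 8*r^2 + 13*r + 6)/(r^3 + r^2 - 37*r + 35)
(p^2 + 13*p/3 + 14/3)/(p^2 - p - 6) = (p + 7/3)/(p - 3)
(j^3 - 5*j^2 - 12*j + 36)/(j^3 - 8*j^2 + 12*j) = (j + 3)/j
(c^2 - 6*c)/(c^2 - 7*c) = (c - 6)/(c - 7)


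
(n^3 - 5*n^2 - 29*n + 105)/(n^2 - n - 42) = (n^2 + 2*n - 15)/(n + 6)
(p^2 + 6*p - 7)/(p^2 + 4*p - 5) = (p + 7)/(p + 5)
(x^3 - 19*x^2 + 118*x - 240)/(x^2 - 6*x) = x - 13 + 40/x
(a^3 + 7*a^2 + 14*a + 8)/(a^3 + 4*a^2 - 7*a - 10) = (a^2 + 6*a + 8)/(a^2 + 3*a - 10)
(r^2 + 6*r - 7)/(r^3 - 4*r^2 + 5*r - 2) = (r + 7)/(r^2 - 3*r + 2)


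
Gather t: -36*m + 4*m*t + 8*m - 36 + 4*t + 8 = -28*m + t*(4*m + 4) - 28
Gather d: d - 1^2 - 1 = d - 2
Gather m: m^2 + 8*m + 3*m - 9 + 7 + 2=m^2 + 11*m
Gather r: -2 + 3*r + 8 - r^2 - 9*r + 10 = -r^2 - 6*r + 16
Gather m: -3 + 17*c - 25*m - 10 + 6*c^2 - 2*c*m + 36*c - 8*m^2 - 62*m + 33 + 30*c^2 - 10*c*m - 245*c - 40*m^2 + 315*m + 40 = 36*c^2 - 192*c - 48*m^2 + m*(228 - 12*c) + 60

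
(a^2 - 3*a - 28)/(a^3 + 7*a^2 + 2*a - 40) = (a - 7)/(a^2 + 3*a - 10)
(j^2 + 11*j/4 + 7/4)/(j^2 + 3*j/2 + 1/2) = (4*j + 7)/(2*(2*j + 1))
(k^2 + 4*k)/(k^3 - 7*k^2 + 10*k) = (k + 4)/(k^2 - 7*k + 10)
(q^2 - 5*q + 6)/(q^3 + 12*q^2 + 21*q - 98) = (q - 3)/(q^2 + 14*q + 49)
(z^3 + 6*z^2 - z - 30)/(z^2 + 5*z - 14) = (z^2 + 8*z + 15)/(z + 7)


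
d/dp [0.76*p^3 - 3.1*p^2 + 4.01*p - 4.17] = 2.28*p^2 - 6.2*p + 4.01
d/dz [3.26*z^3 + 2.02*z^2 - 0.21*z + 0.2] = 9.78*z^2 + 4.04*z - 0.21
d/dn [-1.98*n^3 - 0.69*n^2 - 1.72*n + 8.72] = -5.94*n^2 - 1.38*n - 1.72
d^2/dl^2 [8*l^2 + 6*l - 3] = 16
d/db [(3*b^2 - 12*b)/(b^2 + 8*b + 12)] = 36*(b^2 + 2*b - 4)/(b^4 + 16*b^3 + 88*b^2 + 192*b + 144)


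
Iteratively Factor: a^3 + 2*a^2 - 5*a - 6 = (a + 1)*(a^2 + a - 6) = (a - 2)*(a + 1)*(a + 3)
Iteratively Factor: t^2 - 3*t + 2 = (t - 1)*(t - 2)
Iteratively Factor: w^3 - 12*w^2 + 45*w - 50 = (w - 5)*(w^2 - 7*w + 10) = (w - 5)^2*(w - 2)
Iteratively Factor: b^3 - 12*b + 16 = (b + 4)*(b^2 - 4*b + 4) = (b - 2)*(b + 4)*(b - 2)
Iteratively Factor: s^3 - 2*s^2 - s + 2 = (s - 1)*(s^2 - s - 2) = (s - 2)*(s - 1)*(s + 1)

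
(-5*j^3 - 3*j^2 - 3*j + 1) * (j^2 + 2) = -5*j^5 - 3*j^4 - 13*j^3 - 5*j^2 - 6*j + 2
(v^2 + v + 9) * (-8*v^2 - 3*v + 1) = -8*v^4 - 11*v^3 - 74*v^2 - 26*v + 9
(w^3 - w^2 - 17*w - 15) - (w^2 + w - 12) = w^3 - 2*w^2 - 18*w - 3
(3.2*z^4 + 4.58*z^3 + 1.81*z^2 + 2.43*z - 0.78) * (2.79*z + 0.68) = 8.928*z^5 + 14.9542*z^4 + 8.1643*z^3 + 8.0105*z^2 - 0.5238*z - 0.5304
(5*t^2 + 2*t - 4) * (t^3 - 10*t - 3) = 5*t^5 + 2*t^4 - 54*t^3 - 35*t^2 + 34*t + 12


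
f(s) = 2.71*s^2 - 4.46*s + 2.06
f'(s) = 5.42*s - 4.46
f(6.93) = 101.30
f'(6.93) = 33.10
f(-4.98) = 91.48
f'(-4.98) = -31.45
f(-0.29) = 3.58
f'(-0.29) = -6.03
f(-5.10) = 95.29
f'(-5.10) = -32.10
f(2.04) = 4.24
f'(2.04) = 6.60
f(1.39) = 1.10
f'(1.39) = 3.07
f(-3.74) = 56.65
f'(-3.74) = -24.73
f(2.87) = 11.58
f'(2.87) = 11.10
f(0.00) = 2.06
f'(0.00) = -4.46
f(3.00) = 13.07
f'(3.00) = 11.80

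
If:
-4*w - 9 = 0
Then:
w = -9/4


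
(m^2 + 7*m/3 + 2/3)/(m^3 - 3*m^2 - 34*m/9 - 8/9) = 3*(m + 2)/(3*m^2 - 10*m - 8)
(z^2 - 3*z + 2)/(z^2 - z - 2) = (z - 1)/(z + 1)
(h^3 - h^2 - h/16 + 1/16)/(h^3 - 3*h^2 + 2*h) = (h^2 - 1/16)/(h*(h - 2))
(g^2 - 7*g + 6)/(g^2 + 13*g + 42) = (g^2 - 7*g + 6)/(g^2 + 13*g + 42)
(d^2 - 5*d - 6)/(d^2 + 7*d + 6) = (d - 6)/(d + 6)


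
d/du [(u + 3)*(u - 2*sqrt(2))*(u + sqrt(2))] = 3*u^2 - 2*sqrt(2)*u + 6*u - 3*sqrt(2) - 4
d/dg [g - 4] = 1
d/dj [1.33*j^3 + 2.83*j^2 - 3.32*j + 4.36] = 3.99*j^2 + 5.66*j - 3.32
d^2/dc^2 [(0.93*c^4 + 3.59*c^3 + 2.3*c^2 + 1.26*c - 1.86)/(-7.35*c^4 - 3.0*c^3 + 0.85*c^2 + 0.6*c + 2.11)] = (2.27373675443232e-13*c^10 - 346.868549999997*c^9 - 780.371549999999*c^8 - 1304.89695*c^7 + 961.86495*c^6 - 325.28646*c^5 - 1187.97003*c^4 - 715.89485*c^3 + 186.210444*c^2 - 6.00497399999998*c - 22.62196)/(397.065375*c^12 + 486.2025*c^11 + 60.692625*c^10 - 182.6955*c^9 - 428.3613*c^8 - 266.3595*c^7 + 38.627225*c^6 + 90.0531*c^5 + 115.46538*c^4 + 33.3963*c^3 - 13.631655*c^2 - 8.01378*c - 9.393931)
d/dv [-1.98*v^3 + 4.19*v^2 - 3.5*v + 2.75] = -5.94*v^2 + 8.38*v - 3.5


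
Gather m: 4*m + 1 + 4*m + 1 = 8*m + 2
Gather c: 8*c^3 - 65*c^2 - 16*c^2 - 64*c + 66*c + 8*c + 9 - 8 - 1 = 8*c^3 - 81*c^2 + 10*c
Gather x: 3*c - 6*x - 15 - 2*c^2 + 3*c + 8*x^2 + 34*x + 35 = -2*c^2 + 6*c + 8*x^2 + 28*x + 20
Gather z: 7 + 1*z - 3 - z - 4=0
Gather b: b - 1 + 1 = b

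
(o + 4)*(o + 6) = o^2 + 10*o + 24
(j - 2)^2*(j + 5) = j^3 + j^2 - 16*j + 20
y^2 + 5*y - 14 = (y - 2)*(y + 7)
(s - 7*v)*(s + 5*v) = s^2 - 2*s*v - 35*v^2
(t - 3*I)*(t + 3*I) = t^2 + 9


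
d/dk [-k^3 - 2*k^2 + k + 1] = -3*k^2 - 4*k + 1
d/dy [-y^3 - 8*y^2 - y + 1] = -3*y^2 - 16*y - 1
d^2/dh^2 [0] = 0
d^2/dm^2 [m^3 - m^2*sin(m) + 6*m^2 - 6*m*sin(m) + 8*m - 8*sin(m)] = m^2*sin(m) + 6*m*sin(m) - 4*m*cos(m) + 6*m + 6*sin(m) - 12*cos(m) + 12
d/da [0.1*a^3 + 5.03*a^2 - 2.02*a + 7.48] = 0.3*a^2 + 10.06*a - 2.02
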